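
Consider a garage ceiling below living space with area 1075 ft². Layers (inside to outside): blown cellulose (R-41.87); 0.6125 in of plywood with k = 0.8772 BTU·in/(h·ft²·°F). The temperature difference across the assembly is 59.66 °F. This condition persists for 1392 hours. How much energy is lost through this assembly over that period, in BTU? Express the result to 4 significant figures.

2097000 BTU

0.6125/0.8772 = 0.69824
R_total = 41.87 + 0.69824 = 42.568 ft²·°F·h/BTU
Q = 1075 × 59.66 / 42.568 = 1506.6 BTU/h
E = 1506.6 × 1392 = 2097200 BTU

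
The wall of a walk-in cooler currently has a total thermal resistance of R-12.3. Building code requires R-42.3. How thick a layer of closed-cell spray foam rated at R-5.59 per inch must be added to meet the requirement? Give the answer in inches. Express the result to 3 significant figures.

5.37 in

ΔR = 42.3 − 12.3 = 30 ft²·°F·h/BTU
L = ΔR / (R/in) = 30/5.59 = 5.367 in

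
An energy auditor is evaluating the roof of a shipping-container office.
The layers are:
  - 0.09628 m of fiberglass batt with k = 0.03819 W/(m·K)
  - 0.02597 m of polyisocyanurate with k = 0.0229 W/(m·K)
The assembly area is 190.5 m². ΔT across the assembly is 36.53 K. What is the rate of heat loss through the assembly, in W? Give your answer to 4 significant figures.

1904 W

0.09628/0.03819 = 2.5211
0.02597/0.0229 = 1.1341
R_total = 2.5211 + 1.1341 = 3.6551 m²·K/W
Q = A·ΔT/R = 190.5 × 36.53 / 3.6551 = 1903.9 W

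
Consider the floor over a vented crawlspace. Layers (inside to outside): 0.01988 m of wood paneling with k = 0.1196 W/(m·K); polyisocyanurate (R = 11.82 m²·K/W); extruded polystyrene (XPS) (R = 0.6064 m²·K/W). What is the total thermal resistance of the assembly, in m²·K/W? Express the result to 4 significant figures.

12.59 m²·K/W

0.01988/0.1196 = 0.16622
R_total = 0.16622 + 11.82 + 0.6064 = 12.593 m²·K/W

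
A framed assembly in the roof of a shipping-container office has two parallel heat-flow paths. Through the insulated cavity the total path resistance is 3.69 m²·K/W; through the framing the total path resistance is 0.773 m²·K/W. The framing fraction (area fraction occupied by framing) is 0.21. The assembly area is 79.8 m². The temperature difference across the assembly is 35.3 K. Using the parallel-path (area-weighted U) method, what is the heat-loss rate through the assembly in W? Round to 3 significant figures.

U_eff = 0.79/3.69 + 0.21/0.773 = 0.2141 + 0.2717 = 0.4858
R_eff = 1/U_eff = 2.059 m²·K/W
Q = 79.8 × 35.3 / 2.059 = 1368 W

1370 W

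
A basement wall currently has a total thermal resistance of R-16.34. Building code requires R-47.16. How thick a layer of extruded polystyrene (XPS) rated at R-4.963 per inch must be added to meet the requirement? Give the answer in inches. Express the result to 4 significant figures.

6.210 in

ΔR = 47.16 − 16.34 = 30.82 ft²·°F·h/BTU
L = ΔR / (R/in) = 30.82/4.963 = 6.21 in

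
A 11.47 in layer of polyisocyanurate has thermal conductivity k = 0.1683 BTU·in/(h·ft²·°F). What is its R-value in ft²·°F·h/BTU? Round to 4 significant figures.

68.15 ft²·°F·h/BTU

R = L/k = 11.47/0.1683 = 68.152 ft²·°F·h/BTU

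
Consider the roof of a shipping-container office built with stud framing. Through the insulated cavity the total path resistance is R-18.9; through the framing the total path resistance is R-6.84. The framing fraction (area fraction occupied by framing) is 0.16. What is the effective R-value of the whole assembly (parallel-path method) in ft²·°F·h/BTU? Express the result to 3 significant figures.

U_eff = 0.84/18.9 + 0.16/6.84 = 0.04444 + 0.02339 = 0.06784
R_eff = 1/U_eff = 14.74 ft²·°F·h/BTU

14.7 ft²·°F·h/BTU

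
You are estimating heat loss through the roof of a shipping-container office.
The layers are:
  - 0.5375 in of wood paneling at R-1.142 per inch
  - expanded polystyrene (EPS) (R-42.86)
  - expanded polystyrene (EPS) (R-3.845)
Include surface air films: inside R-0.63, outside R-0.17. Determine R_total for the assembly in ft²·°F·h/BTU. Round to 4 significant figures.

0.5375 × 1.142 = 0.61382
R_total = 0.63 + 0.61382 + 42.86 + 3.845 + 0.17 = 48.119 ft²·°F·h/BTU

48.12 ft²·°F·h/BTU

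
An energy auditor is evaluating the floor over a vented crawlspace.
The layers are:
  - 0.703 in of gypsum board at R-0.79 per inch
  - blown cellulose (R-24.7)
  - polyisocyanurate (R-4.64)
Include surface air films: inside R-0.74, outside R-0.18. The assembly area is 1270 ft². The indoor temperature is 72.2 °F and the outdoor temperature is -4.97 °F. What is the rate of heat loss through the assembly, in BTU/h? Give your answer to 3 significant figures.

0.703 × 0.79 = 0.5554
R_total = 0.74 + 0.5554 + 24.7 + 4.64 + 0.18 = 30.82 ft²·°F·h/BTU
Q = A·ΔT/R = 1270 × (72.2 − (-4.97)) / 30.82 = 3180 BTU/h

3180 BTU/h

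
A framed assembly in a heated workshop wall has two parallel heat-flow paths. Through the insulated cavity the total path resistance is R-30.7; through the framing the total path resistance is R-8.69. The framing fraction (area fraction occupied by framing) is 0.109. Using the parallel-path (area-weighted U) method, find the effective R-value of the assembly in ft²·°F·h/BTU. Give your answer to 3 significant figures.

24.1 ft²·°F·h/BTU

U_eff = 0.891/30.7 + 0.109/8.69 = 0.02902 + 0.01254 = 0.04157
R_eff = 1/U_eff = 24.06 ft²·°F·h/BTU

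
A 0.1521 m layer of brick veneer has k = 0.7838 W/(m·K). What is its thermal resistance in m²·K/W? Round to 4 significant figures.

0.1941 m²·K/W

R = L/k = 0.1521/0.7838 = 0.19405 m²·K/W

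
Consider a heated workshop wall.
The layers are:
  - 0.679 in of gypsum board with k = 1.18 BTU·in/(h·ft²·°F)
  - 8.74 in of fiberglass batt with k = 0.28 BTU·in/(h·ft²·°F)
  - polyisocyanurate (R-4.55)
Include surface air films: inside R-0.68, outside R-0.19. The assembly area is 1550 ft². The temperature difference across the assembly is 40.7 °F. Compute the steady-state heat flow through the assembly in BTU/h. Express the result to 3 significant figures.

1700 BTU/h

0.679/1.18 = 0.5754
8.74/0.28 = 31.21
R_total = 0.68 + 0.5754 + 31.21 + 4.55 + 0.19 = 37.21 ft²·°F·h/BTU
Q = A·ΔT/R = 1550 × 40.7 / 37.21 = 1695 BTU/h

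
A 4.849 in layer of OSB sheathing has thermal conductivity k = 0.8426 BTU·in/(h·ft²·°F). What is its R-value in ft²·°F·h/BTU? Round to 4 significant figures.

5.755 ft²·°F·h/BTU

R = L/k = 4.849/0.8426 = 5.7548 ft²·°F·h/BTU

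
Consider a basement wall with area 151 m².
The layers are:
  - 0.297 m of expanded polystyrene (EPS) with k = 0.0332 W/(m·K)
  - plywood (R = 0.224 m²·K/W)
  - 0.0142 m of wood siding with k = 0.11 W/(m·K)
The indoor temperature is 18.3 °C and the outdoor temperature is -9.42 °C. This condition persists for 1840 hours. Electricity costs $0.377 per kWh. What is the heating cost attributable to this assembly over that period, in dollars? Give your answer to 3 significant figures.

0.297/0.0332 = 8.946
0.0142/0.11 = 0.1291
R_total = 8.946 + 0.224 + 0.1291 = 9.299 m²·K/W
Q = 151 × (18.3 − (-9.42)) / 9.299 = 450.1 W
E = 450.1 W × 1840 h / 1000 = 828.2 kWh
Cost = 828.2 × 0.377 = $312.2

312 dollars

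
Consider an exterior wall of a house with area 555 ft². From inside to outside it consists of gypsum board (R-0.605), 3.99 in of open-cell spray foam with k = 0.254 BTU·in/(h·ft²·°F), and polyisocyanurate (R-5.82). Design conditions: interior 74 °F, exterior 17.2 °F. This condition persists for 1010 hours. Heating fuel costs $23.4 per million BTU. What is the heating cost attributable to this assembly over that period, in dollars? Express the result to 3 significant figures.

33.7 dollars

3.99/0.254 = 15.71
R_total = 0.605 + 15.71 + 5.82 = 22.13 ft²·°F·h/BTU
Q = 555 × (74 − 17.2) / 22.13 = 1424 BTU/h
E = 1424 × 1010 = 1438000 BTU
Cost = 1438000/10⁶ × 23.4 = $33.66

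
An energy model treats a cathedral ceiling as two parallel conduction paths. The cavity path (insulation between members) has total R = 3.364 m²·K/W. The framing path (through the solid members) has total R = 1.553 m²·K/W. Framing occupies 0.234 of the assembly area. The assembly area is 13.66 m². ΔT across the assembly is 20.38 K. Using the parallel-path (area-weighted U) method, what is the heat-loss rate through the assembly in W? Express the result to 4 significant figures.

U_eff = 0.766/3.364 + 0.234/1.553 = 0.22771 + 0.15068 = 0.37838
R_eff = 1/U_eff = 2.6428 m²·K/W
Q = 13.66 × 20.38 / 2.6428 = 105.34 W

105.3 W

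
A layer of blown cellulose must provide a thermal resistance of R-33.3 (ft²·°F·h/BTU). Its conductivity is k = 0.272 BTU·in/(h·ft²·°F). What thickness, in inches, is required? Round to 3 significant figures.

9.06 in

L = R × k = 33.3 × 0.272 = 9.058 in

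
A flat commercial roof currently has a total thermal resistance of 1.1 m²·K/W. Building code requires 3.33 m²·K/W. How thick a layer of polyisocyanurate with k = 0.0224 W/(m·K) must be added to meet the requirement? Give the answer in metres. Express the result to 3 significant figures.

0.0500 m

ΔR = 3.33 − 1.1 = 2.23 m²·K/W
L = ΔR × k = 2.23 × 0.0224 = 0.04995 m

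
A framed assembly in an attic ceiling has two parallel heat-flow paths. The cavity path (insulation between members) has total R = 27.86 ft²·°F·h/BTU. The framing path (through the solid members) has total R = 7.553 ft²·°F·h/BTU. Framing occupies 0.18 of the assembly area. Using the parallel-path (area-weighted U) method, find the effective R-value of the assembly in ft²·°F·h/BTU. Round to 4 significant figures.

18.77 ft²·°F·h/BTU

U_eff = 0.82/27.86 + 0.18/7.553 = 0.029433 + 0.023832 = 0.053264
R_eff = 1/U_eff = 18.774 ft²·°F·h/BTU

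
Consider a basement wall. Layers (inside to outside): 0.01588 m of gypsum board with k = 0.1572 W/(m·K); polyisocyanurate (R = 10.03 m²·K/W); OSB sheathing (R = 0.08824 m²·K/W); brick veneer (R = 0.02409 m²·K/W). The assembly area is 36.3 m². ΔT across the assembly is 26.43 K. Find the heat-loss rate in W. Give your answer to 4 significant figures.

0.01588/0.1572 = 0.10102
R_total = 0.10102 + 10.03 + 0.08824 + 0.02409 = 10.243 m²·K/W
Q = A·ΔT/R = 36.3 × 26.43 / 10.243 = 93.662 W

93.66 W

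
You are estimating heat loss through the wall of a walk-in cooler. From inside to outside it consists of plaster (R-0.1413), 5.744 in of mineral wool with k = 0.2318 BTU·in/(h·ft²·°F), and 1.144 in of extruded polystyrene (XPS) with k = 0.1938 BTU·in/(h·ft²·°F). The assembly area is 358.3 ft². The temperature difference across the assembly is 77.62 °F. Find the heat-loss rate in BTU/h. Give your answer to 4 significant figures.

902.3 BTU/h

5.744/0.2318 = 24.78
1.144/0.1938 = 5.903
R_total = 0.1413 + 24.78 + 5.903 = 30.824 ft²·°F·h/BTU
Q = A·ΔT/R = 358.3 × 77.62 / 30.824 = 902.25 BTU/h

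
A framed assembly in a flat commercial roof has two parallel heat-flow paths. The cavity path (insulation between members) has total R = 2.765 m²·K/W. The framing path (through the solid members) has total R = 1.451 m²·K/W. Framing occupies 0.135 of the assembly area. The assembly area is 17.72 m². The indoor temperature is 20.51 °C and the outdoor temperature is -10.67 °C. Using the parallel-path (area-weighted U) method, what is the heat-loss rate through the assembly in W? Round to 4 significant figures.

U_eff = 0.865/2.765 + 0.135/1.451 = 0.31284 + 0.093039 = 0.40588
R_eff = 1/U_eff = 2.4638 m²·K/W
Q = 17.72 × (20.51 − (-10.67)) / 2.4638 = 224.25 W

224.3 W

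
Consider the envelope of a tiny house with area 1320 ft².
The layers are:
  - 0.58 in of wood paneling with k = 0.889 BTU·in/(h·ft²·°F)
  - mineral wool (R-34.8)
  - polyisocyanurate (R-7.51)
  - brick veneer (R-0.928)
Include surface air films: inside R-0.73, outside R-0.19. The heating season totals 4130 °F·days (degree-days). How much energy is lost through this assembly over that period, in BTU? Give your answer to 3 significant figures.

0.58/0.889 = 0.6524
R_total = 0.73 + 0.6524 + 34.8 + 7.51 + 0.928 + 0.19 = 44.81 ft²·°F·h/BTU
E = A × HDD × 24 / R = 1320 × 4130 × 24 / 44.81 = 2920000 BTU

2920000 BTU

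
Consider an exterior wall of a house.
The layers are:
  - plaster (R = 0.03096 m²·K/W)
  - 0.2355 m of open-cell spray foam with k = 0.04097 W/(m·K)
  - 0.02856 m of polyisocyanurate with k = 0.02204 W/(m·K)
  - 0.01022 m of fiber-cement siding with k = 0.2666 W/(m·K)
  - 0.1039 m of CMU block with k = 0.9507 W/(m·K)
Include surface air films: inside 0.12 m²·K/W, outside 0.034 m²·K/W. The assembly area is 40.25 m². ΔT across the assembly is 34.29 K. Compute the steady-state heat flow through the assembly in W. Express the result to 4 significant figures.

187.1 W

0.2355/0.04097 = 5.7481
0.02856/0.02204 = 1.2958
0.01022/0.2666 = 0.038335
0.1039/0.9507 = 0.10929
R_total = 0.12 + 0.03096 + 5.7481 + 1.2958 + 0.038335 + 0.10929 + 0.034 = 7.3765 m²·K/W
Q = A·ΔT/R = 40.25 × 34.29 / 7.3765 = 187.1 W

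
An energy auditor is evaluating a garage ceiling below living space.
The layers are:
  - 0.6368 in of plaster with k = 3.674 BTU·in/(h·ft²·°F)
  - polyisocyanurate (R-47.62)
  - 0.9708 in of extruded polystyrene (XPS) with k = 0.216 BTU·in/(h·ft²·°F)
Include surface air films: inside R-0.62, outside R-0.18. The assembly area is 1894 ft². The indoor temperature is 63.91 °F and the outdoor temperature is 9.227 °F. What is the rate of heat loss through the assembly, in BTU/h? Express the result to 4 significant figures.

0.6368/3.674 = 0.17333
0.9708/0.216 = 4.4944
R_total = 0.62 + 0.17333 + 47.62 + 4.4944 + 0.18 = 53.088 ft²·°F·h/BTU
Q = A·ΔT/R = 1894 × (63.91 − 9.227) / 53.088 = 1950.9 BTU/h

1951 BTU/h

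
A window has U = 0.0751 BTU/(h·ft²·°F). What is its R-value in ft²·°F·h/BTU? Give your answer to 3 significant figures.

13.3 ft²·°F·h/BTU

R = 1/U = 1/0.0751 = 13.32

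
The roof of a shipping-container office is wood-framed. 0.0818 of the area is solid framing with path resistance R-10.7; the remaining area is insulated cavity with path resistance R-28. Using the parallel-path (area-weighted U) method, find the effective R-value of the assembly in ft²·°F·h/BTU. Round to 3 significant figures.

U_eff = 0.9182/28 + 0.0818/10.7 = 0.03279 + 0.007645 = 0.04044
R_eff = 1/U_eff = 24.73 ft²·°F·h/BTU

24.7 ft²·°F·h/BTU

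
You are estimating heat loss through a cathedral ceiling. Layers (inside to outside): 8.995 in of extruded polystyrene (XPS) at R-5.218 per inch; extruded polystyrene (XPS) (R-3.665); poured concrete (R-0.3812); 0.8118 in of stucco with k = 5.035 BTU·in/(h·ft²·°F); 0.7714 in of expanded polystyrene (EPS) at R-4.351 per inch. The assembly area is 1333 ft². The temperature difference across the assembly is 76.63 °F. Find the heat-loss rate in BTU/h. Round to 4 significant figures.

1874 BTU/h

8.995 × 5.218 = 46.936
0.8118/5.035 = 0.16123
0.7714 × 4.351 = 3.3564
R_total = 46.936 + 3.665 + 0.3812 + 0.16123 + 3.3564 = 54.5 ft²·°F·h/BTU
Q = A·ΔT/R = 1333 × 76.63 / 54.5 = 1874.3 BTU/h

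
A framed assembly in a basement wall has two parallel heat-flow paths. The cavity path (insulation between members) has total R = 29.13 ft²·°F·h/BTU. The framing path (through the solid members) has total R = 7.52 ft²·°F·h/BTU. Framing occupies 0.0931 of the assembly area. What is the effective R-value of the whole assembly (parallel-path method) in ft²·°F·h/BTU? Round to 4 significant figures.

22.98 ft²·°F·h/BTU

U_eff = 0.9069/29.13 + 0.0931/7.52 = 0.031133 + 0.01238 = 0.043513
R_eff = 1/U_eff = 22.982 ft²·°F·h/BTU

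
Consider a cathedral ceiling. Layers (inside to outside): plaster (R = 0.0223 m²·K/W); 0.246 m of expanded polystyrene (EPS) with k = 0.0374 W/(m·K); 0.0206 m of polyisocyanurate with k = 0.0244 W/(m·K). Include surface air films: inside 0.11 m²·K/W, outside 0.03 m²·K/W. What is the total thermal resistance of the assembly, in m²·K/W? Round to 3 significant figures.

0.246/0.0374 = 6.578
0.0206/0.0244 = 0.8443
R_total = 0.11 + 0.0223 + 6.578 + 0.8443 + 0.03 = 7.584 m²·K/W

7.58 m²·K/W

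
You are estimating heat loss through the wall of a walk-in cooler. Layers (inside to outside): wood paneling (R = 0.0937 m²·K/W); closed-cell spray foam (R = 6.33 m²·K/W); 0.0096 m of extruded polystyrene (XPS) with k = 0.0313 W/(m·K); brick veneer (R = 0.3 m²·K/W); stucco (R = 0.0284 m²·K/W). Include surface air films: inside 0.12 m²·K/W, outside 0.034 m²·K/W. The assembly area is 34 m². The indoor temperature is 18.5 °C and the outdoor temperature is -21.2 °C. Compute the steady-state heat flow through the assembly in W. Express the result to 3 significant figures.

187 W

0.0096/0.0313 = 0.3067
R_total = 0.12 + 0.0937 + 6.33 + 0.3067 + 0.3 + 0.0284 + 0.034 = 7.213 m²·K/W
Q = A·ΔT/R = 34 × (18.5 − (-21.2)) / 7.213 = 187.1 W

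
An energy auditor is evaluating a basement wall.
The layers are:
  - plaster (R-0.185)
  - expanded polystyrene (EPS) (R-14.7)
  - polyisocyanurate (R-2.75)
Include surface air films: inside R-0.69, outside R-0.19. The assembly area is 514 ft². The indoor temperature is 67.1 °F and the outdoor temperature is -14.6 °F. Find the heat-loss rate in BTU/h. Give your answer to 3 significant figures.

R_total = 0.69 + 0.185 + 14.7 + 2.75 + 0.19 = 18.52 ft²·°F·h/BTU
Q = A·ΔT/R = 514 × (67.1 − (-14.6)) / 18.52 = 2268 BTU/h

2270 BTU/h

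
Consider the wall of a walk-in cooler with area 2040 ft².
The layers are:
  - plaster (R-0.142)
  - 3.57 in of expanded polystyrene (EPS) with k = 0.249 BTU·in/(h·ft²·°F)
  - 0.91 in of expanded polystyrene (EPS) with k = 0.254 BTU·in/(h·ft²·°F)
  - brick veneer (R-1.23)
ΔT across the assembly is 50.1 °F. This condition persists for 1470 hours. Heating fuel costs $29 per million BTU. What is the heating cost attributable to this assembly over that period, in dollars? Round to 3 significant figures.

226 dollars

3.57/0.249 = 14.34
0.91/0.254 = 3.583
R_total = 0.142 + 14.34 + 3.583 + 1.23 = 19.29 ft²·°F·h/BTU
Q = 2040 × 50.1 / 19.29 = 5298 BTU/h
E = 5298 × 1470 = 7788000 BTU
Cost = 7788000/10⁶ × 29 = $225.8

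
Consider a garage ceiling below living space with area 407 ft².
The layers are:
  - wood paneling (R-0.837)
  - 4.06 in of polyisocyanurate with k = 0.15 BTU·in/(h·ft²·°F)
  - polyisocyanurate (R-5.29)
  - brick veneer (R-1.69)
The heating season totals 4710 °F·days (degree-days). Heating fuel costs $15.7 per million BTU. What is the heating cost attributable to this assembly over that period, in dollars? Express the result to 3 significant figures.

20.7 dollars

4.06/0.15 = 27.07
R_total = 0.837 + 27.07 + 5.29 + 1.69 = 34.88 ft²·°F·h/BTU
E = A × HDD × 24 / R = 407 × 4710 × 24 / 34.88 = 1319000 BTU
Cost = 1319000/10⁶ × 15.7 = $20.71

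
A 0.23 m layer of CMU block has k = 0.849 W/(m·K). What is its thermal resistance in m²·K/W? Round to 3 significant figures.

0.271 m²·K/W

R = L/k = 0.23/0.849 = 0.2709 m²·K/W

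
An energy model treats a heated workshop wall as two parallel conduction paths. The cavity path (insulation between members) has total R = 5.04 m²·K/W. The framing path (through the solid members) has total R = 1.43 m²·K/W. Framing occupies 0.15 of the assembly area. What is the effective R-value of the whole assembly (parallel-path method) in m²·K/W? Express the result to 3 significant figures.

3.66 m²·K/W

U_eff = 0.85/5.04 + 0.15/1.43 = 0.1687 + 0.1049 = 0.2735
R_eff = 1/U_eff = 3.656 m²·K/W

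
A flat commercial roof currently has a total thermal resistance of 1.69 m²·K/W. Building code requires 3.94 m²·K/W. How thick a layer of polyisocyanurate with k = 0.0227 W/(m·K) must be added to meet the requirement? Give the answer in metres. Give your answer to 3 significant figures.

ΔR = 3.94 − 1.69 = 2.25 m²·K/W
L = ΔR × k = 2.25 × 0.0227 = 0.05108 m

0.0511 m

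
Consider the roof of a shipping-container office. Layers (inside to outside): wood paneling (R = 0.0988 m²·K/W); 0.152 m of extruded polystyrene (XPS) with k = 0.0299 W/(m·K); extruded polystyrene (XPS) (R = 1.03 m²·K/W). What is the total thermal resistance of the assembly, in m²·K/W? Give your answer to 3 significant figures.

6.21 m²·K/W

0.152/0.0299 = 5.084
R_total = 0.0988 + 5.084 + 1.03 = 6.212 m²·K/W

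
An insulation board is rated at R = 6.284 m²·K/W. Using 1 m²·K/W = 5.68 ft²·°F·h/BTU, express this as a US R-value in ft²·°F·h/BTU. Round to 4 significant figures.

R_US = 6.284 × 5.68 = 35.693

35.69 ft²·°F·h/BTU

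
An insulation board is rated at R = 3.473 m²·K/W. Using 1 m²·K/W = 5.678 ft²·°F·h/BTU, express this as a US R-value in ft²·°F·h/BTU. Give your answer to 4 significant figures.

19.72 ft²·°F·h/BTU

R_US = 3.473 × 5.678 = 19.72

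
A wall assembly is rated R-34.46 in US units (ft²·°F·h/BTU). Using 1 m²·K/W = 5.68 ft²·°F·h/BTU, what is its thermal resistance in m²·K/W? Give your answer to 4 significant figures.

6.067 m²·K/W

R_SI = 34.46/5.68 = 6.0669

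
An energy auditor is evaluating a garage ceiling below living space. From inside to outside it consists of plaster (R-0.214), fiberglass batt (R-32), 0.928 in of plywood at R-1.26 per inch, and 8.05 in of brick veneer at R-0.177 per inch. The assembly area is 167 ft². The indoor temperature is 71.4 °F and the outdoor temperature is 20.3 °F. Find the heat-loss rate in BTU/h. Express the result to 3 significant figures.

0.928 × 1.26 = 1.169
8.05 × 0.177 = 1.425
R_total = 0.214 + 32 + 1.169 + 1.425 = 34.81 ft²·°F·h/BTU
Q = A·ΔT/R = 167 × (71.4 − 20.3) / 34.81 = 245.2 BTU/h

245 BTU/h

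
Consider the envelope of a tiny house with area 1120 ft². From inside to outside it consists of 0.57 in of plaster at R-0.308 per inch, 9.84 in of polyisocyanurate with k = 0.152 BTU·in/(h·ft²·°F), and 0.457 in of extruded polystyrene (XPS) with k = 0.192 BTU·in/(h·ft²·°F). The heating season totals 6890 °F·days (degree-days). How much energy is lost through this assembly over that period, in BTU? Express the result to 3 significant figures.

0.57 × 0.308 = 0.1756
9.84/0.152 = 64.74
0.457/0.192 = 2.38
R_total = 0.1756 + 64.74 + 2.38 = 67.29 ft²·°F·h/BTU
E = A × HDD × 24 / R = 1120 × 6890 × 24 / 67.29 = 2752000 BTU

2750000 BTU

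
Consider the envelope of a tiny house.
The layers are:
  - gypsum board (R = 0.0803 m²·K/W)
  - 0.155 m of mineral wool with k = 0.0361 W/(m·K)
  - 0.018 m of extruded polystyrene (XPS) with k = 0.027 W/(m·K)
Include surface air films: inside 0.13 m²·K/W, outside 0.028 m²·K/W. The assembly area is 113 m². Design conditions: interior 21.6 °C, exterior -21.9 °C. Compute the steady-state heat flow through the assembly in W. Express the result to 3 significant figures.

0.155/0.0361 = 4.294
0.018/0.027 = 0.6667
R_total = 0.13 + 0.0803 + 4.294 + 0.6667 + 0.028 = 5.199 m²·K/W
Q = A·ΔT/R = 113 × (21.6 − (-21.9)) / 5.199 = 945.5 W

946 W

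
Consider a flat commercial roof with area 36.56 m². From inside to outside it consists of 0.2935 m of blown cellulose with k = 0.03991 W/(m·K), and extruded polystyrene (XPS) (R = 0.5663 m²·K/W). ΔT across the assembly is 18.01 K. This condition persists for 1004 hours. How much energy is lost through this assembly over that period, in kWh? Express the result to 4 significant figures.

83.47 kWh

0.2935/0.03991 = 7.354
R_total = 7.354 + 0.5663 = 7.9203 m²·K/W
Q = 36.56 × 18.01 / 7.9203 = 83.133 W
E = 83.133 W × 1004 h / 1000 = 83.466 kWh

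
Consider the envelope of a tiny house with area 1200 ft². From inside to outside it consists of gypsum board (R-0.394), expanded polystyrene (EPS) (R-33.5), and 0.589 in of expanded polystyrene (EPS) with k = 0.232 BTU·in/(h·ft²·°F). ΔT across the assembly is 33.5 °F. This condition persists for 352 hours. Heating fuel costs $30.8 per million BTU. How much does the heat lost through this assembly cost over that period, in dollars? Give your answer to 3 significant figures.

12.0 dollars

0.589/0.232 = 2.539
R_total = 0.394 + 33.5 + 2.539 = 36.43 ft²·°F·h/BTU
Q = 1200 × 33.5 / 36.43 = 1103 BTU/h
E = 1103 × 352 = 388400 BTU
Cost = 388400/10⁶ × 30.8 = $11.96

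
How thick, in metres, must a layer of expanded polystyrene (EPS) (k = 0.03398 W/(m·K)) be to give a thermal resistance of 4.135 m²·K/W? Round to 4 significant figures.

0.1405 m

L = R·k = 4.135 × 0.03398 = 0.14051 m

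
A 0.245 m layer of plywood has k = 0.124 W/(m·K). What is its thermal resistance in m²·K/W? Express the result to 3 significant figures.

1.98 m²·K/W

R = L/k = 0.245/0.124 = 1.976 m²·K/W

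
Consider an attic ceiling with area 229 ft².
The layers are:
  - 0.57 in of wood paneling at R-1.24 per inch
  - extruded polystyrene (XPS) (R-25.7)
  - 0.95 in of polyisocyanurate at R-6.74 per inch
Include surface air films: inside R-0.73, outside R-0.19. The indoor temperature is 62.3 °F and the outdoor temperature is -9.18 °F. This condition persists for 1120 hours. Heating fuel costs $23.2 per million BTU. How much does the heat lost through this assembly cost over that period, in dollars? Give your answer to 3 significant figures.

12.6 dollars

0.57 × 1.24 = 0.7068
0.95 × 6.74 = 6.403
R_total = 0.73 + 0.7068 + 25.7 + 6.403 + 0.19 = 33.73 ft²·°F·h/BTU
Q = 229 × (62.3 − (-9.18)) / 33.73 = 485.3 BTU/h
E = 485.3 × 1120 = 543500 BTU
Cost = 543500/10⁶ × 23.2 = $12.61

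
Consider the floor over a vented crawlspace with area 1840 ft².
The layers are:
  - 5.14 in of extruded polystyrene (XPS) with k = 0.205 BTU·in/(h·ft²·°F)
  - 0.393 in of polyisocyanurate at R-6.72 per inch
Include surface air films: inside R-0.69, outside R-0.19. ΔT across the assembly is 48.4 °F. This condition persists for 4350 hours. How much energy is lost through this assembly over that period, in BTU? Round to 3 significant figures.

5.14/0.205 = 25.07
0.393 × 6.72 = 2.641
R_total = 0.69 + 25.07 + 2.641 + 0.19 = 28.59 ft²·°F·h/BTU
Q = 1840 × 48.4 / 28.59 = 3114 BTU/h
E = 3114 × 4350 = 13550000 BTU

13500000 BTU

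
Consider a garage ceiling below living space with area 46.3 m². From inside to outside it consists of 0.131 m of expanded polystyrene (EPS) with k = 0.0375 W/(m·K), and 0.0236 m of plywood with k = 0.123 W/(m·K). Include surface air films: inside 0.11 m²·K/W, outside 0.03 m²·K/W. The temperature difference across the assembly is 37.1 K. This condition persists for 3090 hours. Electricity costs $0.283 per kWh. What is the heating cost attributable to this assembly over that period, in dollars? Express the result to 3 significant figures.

393 dollars

0.131/0.0375 = 3.493
0.0236/0.123 = 0.1919
R_total = 0.11 + 3.493 + 0.1919 + 0.03 = 3.825 m²·K/W
Q = 46.3 × 37.1 / 3.825 = 449.1 W
E = 449.1 W × 3090 h / 1000 = 1388 kWh
Cost = 1388 × 0.283 = $392.7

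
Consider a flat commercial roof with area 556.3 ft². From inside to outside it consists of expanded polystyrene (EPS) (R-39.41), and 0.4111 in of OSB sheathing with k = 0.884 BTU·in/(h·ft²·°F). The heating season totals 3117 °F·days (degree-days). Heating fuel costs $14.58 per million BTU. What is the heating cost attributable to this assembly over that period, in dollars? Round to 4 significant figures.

0.4111/0.884 = 0.46505
R_total = 39.41 + 0.46505 = 39.875 ft²·°F·h/BTU
E = A × HDD × 24 / R = 556.3 × 3117 × 24 / 39.875 = 1043700 BTU
Cost = 1043700/10⁶ × 14.58 = $15.216

15.22 dollars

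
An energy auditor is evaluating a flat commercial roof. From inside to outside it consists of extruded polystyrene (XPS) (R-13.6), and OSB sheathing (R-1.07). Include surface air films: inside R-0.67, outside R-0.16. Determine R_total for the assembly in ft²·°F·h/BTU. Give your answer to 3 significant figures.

15.5 ft²·°F·h/BTU

R_total = 0.67 + 13.6 + 1.07 + 0.16 = 15.5 ft²·°F·h/BTU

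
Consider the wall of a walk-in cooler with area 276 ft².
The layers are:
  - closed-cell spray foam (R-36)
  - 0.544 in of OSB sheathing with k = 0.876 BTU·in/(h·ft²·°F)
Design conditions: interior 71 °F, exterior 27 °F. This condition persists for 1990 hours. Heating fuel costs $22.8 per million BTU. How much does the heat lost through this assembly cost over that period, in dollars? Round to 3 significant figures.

0.544/0.876 = 0.621
R_total = 36 + 0.621 = 36.62 ft²·°F·h/BTU
Q = 276 × (71 − 27) / 36.62 = 331.6 BTU/h
E = 331.6 × 1990 = 659900 BTU
Cost = 659900/10⁶ × 22.8 = $15.05

15.0 dollars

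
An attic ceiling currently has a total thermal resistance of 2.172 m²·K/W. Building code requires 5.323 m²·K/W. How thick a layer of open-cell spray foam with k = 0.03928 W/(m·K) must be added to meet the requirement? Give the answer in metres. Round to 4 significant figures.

ΔR = 5.323 − 2.172 = 3.151 m²·K/W
L = ΔR × k = 3.151 × 0.03928 = 0.12377 m

0.1238 m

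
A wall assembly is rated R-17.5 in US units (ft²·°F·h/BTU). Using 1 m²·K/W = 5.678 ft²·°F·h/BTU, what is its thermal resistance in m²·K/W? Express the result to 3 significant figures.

3.08 m²·K/W

R_SI = 17.5/5.678 = 3.082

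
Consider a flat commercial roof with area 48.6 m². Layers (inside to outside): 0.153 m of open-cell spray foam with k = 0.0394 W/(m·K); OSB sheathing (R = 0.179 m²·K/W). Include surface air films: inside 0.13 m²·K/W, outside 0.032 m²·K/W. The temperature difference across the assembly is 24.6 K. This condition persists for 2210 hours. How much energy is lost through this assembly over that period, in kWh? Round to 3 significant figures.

0.153/0.0394 = 3.883
R_total = 0.13 + 3.883 + 0.179 + 0.032 = 4.224 m²·K/W
Q = 48.6 × 24.6 / 4.224 = 283 W
E = 283 W × 2210 h / 1000 = 625.5 kWh

625 kWh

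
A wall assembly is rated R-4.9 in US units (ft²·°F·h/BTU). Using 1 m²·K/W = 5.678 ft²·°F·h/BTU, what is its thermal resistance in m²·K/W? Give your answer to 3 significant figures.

R_SI = 4.9/5.678 = 0.863

0.863 m²·K/W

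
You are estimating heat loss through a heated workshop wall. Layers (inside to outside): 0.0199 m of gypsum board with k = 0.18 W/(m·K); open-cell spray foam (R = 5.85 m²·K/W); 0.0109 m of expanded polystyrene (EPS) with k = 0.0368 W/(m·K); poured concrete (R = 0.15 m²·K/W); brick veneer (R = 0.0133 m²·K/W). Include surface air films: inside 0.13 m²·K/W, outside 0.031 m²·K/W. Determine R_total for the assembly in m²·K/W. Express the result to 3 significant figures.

0.0199/0.18 = 0.1106
0.0109/0.0368 = 0.2962
R_total = 0.13 + 0.1106 + 5.85 + 0.2962 + 0.15 + 0.0133 + 0.031 = 6.581 m²·K/W

6.58 m²·K/W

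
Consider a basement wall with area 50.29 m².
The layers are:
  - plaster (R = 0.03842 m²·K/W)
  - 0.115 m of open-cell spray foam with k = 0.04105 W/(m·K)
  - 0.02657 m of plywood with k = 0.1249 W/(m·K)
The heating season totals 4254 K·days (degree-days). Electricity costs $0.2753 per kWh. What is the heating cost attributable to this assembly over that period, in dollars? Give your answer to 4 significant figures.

463.0 dollars

0.115/0.04105 = 2.8015
0.02657/0.1249 = 0.21273
R_total = 0.03842 + 2.8015 + 0.21273 = 3.0526 m²·K/W
E = A × HDD × 24 / R / 1000 = 50.29 × 4254 × 24 / 3.0526 / 1000 = 1682 kWh
Cost = 1682 × 0.2753 = $463.05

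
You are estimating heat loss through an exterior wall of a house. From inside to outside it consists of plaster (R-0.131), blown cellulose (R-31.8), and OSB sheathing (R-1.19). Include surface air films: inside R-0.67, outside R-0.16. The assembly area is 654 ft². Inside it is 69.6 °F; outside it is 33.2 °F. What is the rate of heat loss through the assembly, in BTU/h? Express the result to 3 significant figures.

701 BTU/h

R_total = 0.67 + 0.131 + 31.8 + 1.19 + 0.16 = 33.95 ft²·°F·h/BTU
Q = A·ΔT/R = 654 × (69.6 − 33.2) / 33.95 = 701.2 BTU/h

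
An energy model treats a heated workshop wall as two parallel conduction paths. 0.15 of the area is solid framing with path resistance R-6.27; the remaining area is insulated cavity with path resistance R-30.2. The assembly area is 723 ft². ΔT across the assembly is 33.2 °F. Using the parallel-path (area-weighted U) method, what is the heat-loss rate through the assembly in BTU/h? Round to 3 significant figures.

U_eff = 0.85/30.2 + 0.15/6.27 = 0.02815 + 0.02392 = 0.05207
R_eff = 1/U_eff = 19.21 ft²·°F·h/BTU
Q = 723 × 33.2 / 19.21 = 1250 BTU/h

1250 BTU/h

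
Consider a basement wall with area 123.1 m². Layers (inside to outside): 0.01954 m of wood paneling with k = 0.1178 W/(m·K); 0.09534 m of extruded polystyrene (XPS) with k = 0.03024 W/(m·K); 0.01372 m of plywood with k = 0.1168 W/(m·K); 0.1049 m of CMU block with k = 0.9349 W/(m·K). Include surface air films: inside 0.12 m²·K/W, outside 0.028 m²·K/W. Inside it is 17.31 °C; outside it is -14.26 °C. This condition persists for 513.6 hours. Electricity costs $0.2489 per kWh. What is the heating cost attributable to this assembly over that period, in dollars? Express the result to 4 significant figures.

0.01954/0.1178 = 0.16587
0.09534/0.03024 = 3.1528
0.01372/0.1168 = 0.11747
0.1049/0.9349 = 0.1122
R_total = 0.12 + 0.16587 + 3.1528 + 0.11747 + 0.1122 + 0.028 = 3.6963 m²·K/W
Q = 123.1 × (17.31 − (-14.26)) / 3.6963 = 1051.4 W
E = 1051.4 W × 513.6 h / 1000 = 539.99 kWh
Cost = 539.99 × 0.2489 = $134.4

134.4 dollars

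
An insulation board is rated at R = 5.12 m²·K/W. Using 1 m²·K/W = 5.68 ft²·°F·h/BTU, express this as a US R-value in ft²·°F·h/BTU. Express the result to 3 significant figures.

29.1 ft²·°F·h/BTU

R_US = 5.12 × 5.68 = 29.08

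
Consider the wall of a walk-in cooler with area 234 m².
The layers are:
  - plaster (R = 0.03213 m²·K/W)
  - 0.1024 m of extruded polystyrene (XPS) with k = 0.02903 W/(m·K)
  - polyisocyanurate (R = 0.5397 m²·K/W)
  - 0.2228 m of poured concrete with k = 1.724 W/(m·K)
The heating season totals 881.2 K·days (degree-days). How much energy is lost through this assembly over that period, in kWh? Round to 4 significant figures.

1170 kWh

0.1024/0.02903 = 3.5274
0.2228/1.724 = 0.12923
R_total = 0.03213 + 3.5274 + 0.5397 + 0.12923 = 4.2284 m²·K/W
E = A × HDD × 24 / R / 1000 = 234 × 881.2 × 24 / 4.2284 / 1000 = 1170.4 kWh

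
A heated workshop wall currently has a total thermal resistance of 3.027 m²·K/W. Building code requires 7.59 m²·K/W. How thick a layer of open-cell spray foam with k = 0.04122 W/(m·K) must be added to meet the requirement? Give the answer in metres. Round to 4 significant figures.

ΔR = 7.59 − 3.027 = 4.563 m²·K/W
L = ΔR × k = 4.563 × 0.04122 = 0.18809 m

0.1881 m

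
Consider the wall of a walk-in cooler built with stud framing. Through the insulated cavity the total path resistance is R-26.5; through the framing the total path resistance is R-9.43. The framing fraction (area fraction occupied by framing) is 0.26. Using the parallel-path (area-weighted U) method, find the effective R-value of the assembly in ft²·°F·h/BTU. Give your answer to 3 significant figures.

18.0 ft²·°F·h/BTU

U_eff = 0.74/26.5 + 0.26/9.43 = 0.02792 + 0.02757 = 0.0555
R_eff = 1/U_eff = 18.02 ft²·°F·h/BTU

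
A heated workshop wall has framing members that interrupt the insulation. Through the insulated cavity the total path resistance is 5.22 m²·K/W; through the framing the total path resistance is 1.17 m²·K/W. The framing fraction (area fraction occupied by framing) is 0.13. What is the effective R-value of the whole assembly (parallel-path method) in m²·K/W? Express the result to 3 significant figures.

3.60 m²·K/W

U_eff = 0.87/5.22 + 0.13/1.17 = 0.1667 + 0.1111 = 0.2778
R_eff = 1/U_eff = 3.6 m²·K/W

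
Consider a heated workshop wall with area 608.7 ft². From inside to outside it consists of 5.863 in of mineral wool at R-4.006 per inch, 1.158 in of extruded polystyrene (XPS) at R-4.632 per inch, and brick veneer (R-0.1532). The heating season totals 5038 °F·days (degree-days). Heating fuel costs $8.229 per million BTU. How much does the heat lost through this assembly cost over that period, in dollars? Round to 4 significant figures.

5.863 × 4.006 = 23.487
1.158 × 4.632 = 5.3639
R_total = 23.487 + 5.3639 + 0.1532 = 29.004 ft²·°F·h/BTU
E = A × HDD × 24 / R = 608.7 × 5038 × 24 / 29.004 = 2537500 BTU
Cost = 2537500/10⁶ × 8.229 = $20.881

20.88 dollars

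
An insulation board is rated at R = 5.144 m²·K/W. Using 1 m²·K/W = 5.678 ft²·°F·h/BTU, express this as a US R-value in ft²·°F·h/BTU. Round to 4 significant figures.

29.21 ft²·°F·h/BTU

R_US = 5.144 × 5.678 = 29.208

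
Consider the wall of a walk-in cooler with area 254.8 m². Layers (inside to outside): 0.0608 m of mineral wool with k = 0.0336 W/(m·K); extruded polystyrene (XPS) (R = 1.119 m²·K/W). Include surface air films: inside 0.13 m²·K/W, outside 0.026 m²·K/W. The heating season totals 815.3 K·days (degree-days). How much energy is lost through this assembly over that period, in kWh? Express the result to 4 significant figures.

0.0608/0.0336 = 1.8095
R_total = 0.13 + 1.8095 + 1.119 + 0.026 = 3.0845 m²·K/W
E = A × HDD × 24 / R / 1000 = 254.8 × 815.3 × 24 / 3.0845 / 1000 = 1616.4 kWh

1616 kWh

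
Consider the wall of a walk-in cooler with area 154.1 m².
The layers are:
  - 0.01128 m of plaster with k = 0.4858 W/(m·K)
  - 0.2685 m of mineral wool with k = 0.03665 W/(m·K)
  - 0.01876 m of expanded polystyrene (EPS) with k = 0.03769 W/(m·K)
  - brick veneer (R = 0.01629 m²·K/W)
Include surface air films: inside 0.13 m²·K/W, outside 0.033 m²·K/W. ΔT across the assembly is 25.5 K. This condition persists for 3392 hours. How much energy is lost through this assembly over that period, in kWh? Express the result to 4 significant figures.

1661 kWh

0.01128/0.4858 = 0.023219
0.2685/0.03665 = 7.3261
0.01876/0.03769 = 0.49774
R_total = 0.13 + 0.023219 + 7.3261 + 0.49774 + 0.01629 + 0.033 = 8.0263 m²·K/W
Q = 154.1 × 25.5 / 8.0263 = 489.58 W
E = 489.58 W × 3392 h / 1000 = 1660.7 kWh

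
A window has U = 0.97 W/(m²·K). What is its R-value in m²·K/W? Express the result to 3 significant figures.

1.03 m²·K/W

R = 1/U = 1/0.97 = 1.031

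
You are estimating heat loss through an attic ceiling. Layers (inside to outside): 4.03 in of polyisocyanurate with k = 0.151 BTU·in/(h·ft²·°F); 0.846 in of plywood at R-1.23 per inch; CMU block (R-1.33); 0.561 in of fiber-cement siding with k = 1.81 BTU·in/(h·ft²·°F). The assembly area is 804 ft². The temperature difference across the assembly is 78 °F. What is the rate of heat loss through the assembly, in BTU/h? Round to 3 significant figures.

4.03/0.151 = 26.69
0.846 × 1.23 = 1.041
0.561/1.81 = 0.3099
R_total = 26.69 + 1.041 + 1.33 + 0.3099 = 29.37 ft²·°F·h/BTU
Q = A·ΔT/R = 804 × 78 / 29.37 = 2135 BTU/h

2140 BTU/h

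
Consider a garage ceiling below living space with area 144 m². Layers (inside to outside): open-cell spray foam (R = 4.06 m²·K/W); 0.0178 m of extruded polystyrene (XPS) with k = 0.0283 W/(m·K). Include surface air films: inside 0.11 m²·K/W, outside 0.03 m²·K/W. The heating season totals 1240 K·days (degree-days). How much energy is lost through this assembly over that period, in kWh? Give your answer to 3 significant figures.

887 kWh

0.0178/0.0283 = 0.629
R_total = 0.11 + 4.06 + 0.629 + 0.03 = 4.829 m²·K/W
E = A × HDD × 24 / R / 1000 = 144 × 1240 × 24 / 4.829 / 1000 = 887.4 kWh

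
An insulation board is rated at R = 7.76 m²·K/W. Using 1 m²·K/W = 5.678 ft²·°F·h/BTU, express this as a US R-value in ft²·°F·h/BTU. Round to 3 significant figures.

R_US = 7.76 × 5.678 = 44.06

44.1 ft²·°F·h/BTU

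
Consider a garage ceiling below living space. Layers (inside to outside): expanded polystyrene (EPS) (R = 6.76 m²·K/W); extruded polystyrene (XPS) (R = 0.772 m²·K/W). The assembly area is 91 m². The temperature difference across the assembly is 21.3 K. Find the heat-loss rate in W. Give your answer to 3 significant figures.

257 W

R_total = 6.76 + 0.772 = 7.532 m²·K/W
Q = A·ΔT/R = 91 × 21.3 / 7.532 = 257.3 W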